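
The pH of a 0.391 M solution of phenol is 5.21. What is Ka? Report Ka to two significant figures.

Ka = 9.7 × 10^-11

[H+] = 10^(-5.21) = 6.17 × 10^-6 M
At equilibrium [HA] = 0.391 − 6.17 × 10^-6 = 3.91 × 10^-1 M
Ka = [H+][A-]/[HA] = (6.17 × 10^-6)² / 3.91 × 10^-1 = 9.7 × 10^-11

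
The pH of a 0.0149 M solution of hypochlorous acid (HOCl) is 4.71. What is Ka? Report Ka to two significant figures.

Ka = 2.6 × 10^-8

[H+] = 10^(-4.71) = 1.95 × 10^-5 M
At equilibrium [HA] = 0.0149 − 1.95 × 10^-5 = 1.49 × 10^-2 M
Ka = [H+][A-]/[HA] = (1.95 × 10^-5)² / 1.49 × 10^-2 = 2.6 × 10^-8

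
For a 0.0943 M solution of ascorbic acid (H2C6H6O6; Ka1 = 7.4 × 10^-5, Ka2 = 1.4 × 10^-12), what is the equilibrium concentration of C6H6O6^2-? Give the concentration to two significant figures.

First ionization gives [H+] ≈ [HC6H6O6-] = 2.64 × 10^-3 M.
Second step: Ka2 = [H+][C6H6O6^2-]/[HC6H6O6-] ≈ [C6H6O6^2-] (since [H+] ≈ [HC6H6O6-]).
So [C6H6O6^2-] ≈ Ka2.

1.4 × 10^-12 M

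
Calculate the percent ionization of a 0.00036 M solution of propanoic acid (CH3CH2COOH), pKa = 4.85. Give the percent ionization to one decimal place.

CH3CH2COOH ⇌ CH3CH2COO- + H+; let x = [H+] at equilibrium.
Ka = 10^(−4.85) = 1.41 × 10^-5
Ka = x²/(C₀ − x); solving the quadratic gives x = 6.45 × 10^-5 M.
Fraction ionized = 6.45 × 10^-5 / 0.00036 = 0.1792 → 17.9%

17.9%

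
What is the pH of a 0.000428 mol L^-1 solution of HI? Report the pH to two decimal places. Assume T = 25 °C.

pH = 3.37

HI is a strong acid and dissociates completely, so [H+] = 0.000428 M.
pH = -log(0.000428) = 3.37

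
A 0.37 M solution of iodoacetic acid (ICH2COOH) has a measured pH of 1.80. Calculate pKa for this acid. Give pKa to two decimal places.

pKa = 3.15

[H+] = 10^(-1.80) = 1.58 × 10^-2 M
At equilibrium [HA] = 0.37 − 1.58 × 10^-2 = 3.54 × 10^-1 M
Ka = [H+][A-]/[HA] = (1.58 × 10^-2)² / 3.54 × 10^-1 = 7.05 × 10^-4
pKa = -log(7.05 × 10^-4) = 3.15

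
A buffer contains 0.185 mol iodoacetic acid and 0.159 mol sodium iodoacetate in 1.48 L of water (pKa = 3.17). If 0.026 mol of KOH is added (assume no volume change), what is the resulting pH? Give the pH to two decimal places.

pH = 3.24

After neutralization: n(ICH2COOH) = 0.159 mol, n(ICH2COO-) = 0.185 mol.
pH = pKa + log([A⁻]/[HA]) = 3.17 + log(0.185/0.159) = 3.17 +0.066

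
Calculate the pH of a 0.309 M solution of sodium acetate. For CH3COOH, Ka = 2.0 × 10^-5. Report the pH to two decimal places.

pH = 9.09

CH3COO- is the conjugate base of the weak acid CH3COOH.
Kb = Kw/Ka = 1.0×10^-14 / 2.0 × 10^-5 = 5.00 × 10^-10
Kb = x²/(0.309 − x) = 5.00 × 10^-10
Assume x ≪ 0.309: x ≈ √(5.00 × 10^-10 × 0.309) = 1.24 × 10^-5 M
pOH = −log(1.24 × 10^-5) = 4.91; pH = 14.00 − 4.91 = 9.09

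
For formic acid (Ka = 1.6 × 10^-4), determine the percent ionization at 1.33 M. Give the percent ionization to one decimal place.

HCOOH ⇌ HCOO- + H+; let x = [H+] at equilibrium.
x ≈ √(Ka·C₀) = √(1.6 × 10^-4 × 1.33) = 1.46 × 10^-2 M
Fraction ionized = 1.46 × 10^-2 / 1.33 = 0.0110 → 1.1%

1.1%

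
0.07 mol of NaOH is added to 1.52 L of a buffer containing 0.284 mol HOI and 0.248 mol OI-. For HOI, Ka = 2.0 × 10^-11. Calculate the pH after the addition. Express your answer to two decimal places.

After neutralization: n(HOI) = 0.214 mol, n(OI-) = 0.318 mol.
pKa = −log(2.0 × 10^-11) = 10.699
pH = pKa + log([A⁻]/[HA]) = 10.699 + log(0.318/0.214) = 10.699 +0.172

pH = 10.87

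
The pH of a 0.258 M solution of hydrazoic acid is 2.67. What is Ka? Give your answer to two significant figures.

Ka = 1.8 × 10^-5

[H+] = 10^(-2.67) = 2.14 × 10^-3 M
At equilibrium [HA] = 0.258 − 2.14 × 10^-3 = 2.56 × 10^-1 M
Ka = [H+][A-]/[HA] = (2.14 × 10^-3)² / 2.56 × 10^-1 = 1.8 × 10^-5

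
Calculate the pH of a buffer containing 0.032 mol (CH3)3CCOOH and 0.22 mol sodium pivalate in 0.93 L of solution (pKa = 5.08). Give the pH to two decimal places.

Using pH = pKa + log([base]/[acid]) with [base]/[acid] = 0.22/0.032:
pH = 5.08 + (+0.837) = 5.92

pH = 5.92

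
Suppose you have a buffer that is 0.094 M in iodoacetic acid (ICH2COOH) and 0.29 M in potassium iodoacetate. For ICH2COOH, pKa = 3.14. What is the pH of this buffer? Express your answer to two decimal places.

Using pH = pKa + log([base]/[acid]) with [base]/[acid] = 0.29/0.094:
pH = 3.14 + (+0.489) = 3.63

pH = 3.63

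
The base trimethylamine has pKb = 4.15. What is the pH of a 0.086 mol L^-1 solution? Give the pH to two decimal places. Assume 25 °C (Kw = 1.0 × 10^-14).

(CH3)3N + H2O ⇌ (CH3)3NH+ + OH-
Kb = 10^(−4.15) = 7.08 × 10^-5
Kb = [OH-]²/(0.086 − [OH-]) = 7.08 × 10^-5
Since Kb ≪ C₀, [OH-] ≈ √(Kb·C₀) = 2.47 × 10^-3 M.
([OH-]/C₀ = 2.9% < 5%, so the approximation holds.)
pOH = −log(2.47 × 10^-3) = 2.61; pH = 14.00 − 2.61 = 11.39

pH = 11.39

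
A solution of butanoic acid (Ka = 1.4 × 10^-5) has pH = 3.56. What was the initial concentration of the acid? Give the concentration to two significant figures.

[H+] = 10^(-3.56) = 2.75 × 10^-4 M = x
Ka = x²/(C₀ − x) ⇒ C₀ = x + x²/Ka
C₀ = 2.75 × 10^-4 + (2.75 × 10^-4)²/(1.4 × 10^-5) = 5.68 × 10^-3 M

C₀ = 5.7 × 10^-3 M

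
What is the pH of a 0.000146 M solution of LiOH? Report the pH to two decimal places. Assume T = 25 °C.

LiOH is a strong base; [OH-] = 0.000146 M.
pOH = -log(0.000146) = 3.84
pH = 14.00 - 3.84 = 10.16

pH = 10.16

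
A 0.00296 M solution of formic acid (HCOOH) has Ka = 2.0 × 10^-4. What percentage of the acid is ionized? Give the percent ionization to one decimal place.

HCOOH ⇌ HCOO- + H+; let x = [H+] at equilibrium.
Ka = x²/(C₀ − x); solving the quadratic gives x = 6.76 × 10^-4 M.
% ionization = x/C₀ × 100% = 6.76 × 10^-4/0.00296 × 100% = 22.8%

22.8%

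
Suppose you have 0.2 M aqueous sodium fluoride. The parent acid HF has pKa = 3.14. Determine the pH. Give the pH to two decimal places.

pH = 8.22

F- is the conjugate base of the weak acid HF.
Ka = 10^(−3.14) = 7.24 × 10^-4
Kb = Kw/Ka = 1.0×10^-14 / 7.24 × 10^-4 = 1.38 × 10^-11
Kb = [OH-]²/(0.2 − [OH-]) = 1.38 × 10^-11
Assume [OH-] ≪ 0.2: [OH-] ≈ √(1.38 × 10^-11 × 0.2) = 1.66 × 10^-6 M
Check: 0.00083% ionized — well under 5%, approximation valid.
pOH = 5.78, so pH = 14.00 − pOH = 8.22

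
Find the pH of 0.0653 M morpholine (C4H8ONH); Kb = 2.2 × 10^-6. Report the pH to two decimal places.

C4H8ONH + H2O ⇌ C4H8ONH2+ + OH-
From the ICE table, Kb = x²/(0.0653 − x) = 2.2 × 10^-6.
Since Kb ≪ C₀, x ≈ √(Kb·C₀) = 3.79 × 10^-4 M.
(x/C₀ = 0.58% < 5%, so the approximation holds.)
pOH = −log(3.79 × 10^-4) = 3.42; pH = 14.00 − 3.42 = 10.58

pH = 10.58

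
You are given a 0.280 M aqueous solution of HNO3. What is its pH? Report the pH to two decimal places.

pH = 0.55

HNO3 is a strong acid and dissociates completely, so [H+] = 0.280 M.
pH = -log(0.28) = 0.55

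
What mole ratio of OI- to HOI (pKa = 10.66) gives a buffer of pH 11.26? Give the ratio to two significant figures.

pH = pKa + log(r) ⇒ log(r) = 11.26 − 10.66 = +0.60
r = [OI-]/[HOI] = 10^(+0.60) = 3.98

ratio = 4.0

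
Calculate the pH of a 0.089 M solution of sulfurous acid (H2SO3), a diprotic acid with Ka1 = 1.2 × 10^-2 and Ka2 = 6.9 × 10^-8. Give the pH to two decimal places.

Since Ka1 ≫ Ka2, the first ionization dominates [H+].
Ka1 = x²/(0.089 − x) = 1.2 × 10^-2
Solving the quadratic: x = (−Ka1 + √(Ka1² + 4·Ka1·C₀))/2 = 2.72 × 10^-2 M
pH = −log(2.72 × 10^-2) = 1.57

pH = 1.57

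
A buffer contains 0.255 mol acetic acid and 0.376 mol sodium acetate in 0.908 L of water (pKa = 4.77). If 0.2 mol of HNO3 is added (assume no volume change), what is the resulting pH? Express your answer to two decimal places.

Added H+ converts CH3COO- to CH3COOH: CH3COOH → 0.455 mol, CH3COO- → 0.176 mol.
Henderson–Hasselbalch with mole ratio 0.176/0.455: pH = 4.77 + (-0.412)

pH = 4.36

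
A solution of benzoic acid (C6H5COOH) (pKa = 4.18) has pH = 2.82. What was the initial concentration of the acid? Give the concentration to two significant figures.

C₀ = 3.6 × 10^-2 M

[H+] = 10^(-2.82) = 1.51 × 10^-3 M = x
Ka = 10^(−4.18) = 6.61 × 10^-5
Ka = x²/(C₀ − x) ⇒ C₀ = x + x²/Ka
C₀ = 1.51 × 10^-3 + (1.51 × 10^-3)²/(6.61 × 10^-5) = 3.60 × 10^-2 M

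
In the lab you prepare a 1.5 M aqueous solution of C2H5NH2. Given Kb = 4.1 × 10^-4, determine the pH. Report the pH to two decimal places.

pH = 12.39

C2H5NH2 + H2O ⇌ C2H5NH3+ + OH-
Let x = [OH-] at equilibrium. Kb = x²/(1.5 − x).
Neglecting x in the denominator: x = √(4.1 × 10^-4 × 1.5) = 2.48 × 10^-2 M
(x/C₀ = 1.7% < 5%, so the approximation holds.)
pOH = 1.61, so pH = 14.00 − pOH = 12.39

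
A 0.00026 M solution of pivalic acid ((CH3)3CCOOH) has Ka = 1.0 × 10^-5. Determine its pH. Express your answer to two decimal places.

(CH3)3CCOOH ⇌ (CH3)3CCOO- + H+
Ka = x²/(0.00026 − x) = 1.0 × 10^-5
x is not negligible relative to C₀; solve x² + 1e-05·x − 2.6e-09 = 0.
x = [−1e-05 + √(1e-05² + 1.04e-08)]/2 = 4.62 × 10^-5 M
pH = −log[H+] = −log(4.62 × 10^-5) = 4.34

pH = 4.34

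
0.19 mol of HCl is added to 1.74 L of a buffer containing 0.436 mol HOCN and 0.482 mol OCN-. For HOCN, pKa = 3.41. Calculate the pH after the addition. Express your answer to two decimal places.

After neutralization: n(HOCN) = 0.626 mol, n(OCN-) = 0.292 mol.
pH = pKa + log(n_OCN-/n_HOCN) = 3.41 + log(0.292/0.626) = 3.41 + (-0.331)

pH = 3.08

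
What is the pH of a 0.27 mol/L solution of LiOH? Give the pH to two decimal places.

pH = 13.43

LiOH is a strong base; [OH-] = 0.27 M.
pOH = -log(0.27) = 0.57
pH = 14.00 - 0.57 = 13.43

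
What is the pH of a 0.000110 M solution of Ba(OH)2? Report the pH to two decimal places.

Ba(OH)2 is a strong base (each formula unit releases 2 OH-); [OH-] = 0.00022 M.
pOH = -log(0.00022) = 3.66
pH = 14.00 - 3.66 = 10.34

pH = 10.34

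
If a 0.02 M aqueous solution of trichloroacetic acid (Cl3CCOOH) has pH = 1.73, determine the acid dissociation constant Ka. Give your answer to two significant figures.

Ka = 2.5 × 10^-1

[H+] = 10^(-1.73) = 1.86 × 10^-2 M
At equilibrium [HA] = 0.02 − 1.86 × 10^-2 = 1.40 × 10^-3 M
Ka = [H+][A-]/[HA] = (1.86 × 10^-2)² / 1.40 × 10^-3 = 2.5 × 10^-1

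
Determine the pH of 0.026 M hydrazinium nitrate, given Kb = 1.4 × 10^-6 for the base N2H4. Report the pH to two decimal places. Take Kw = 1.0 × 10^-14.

N2H5+ is the conjugate acid of the weak base N2H4.
Ka = Kw/Kb = 1.0×10^-14 / 1.4 × 10^-6 = 7.14 × 10^-9
Ka = x²/(0.026 − x) = 7.14 × 10^-9
Since Ka ≪ C₀, x ≈ √(Ka·C₀) = 1.36 × 10^-5 M.
Check: 0.052% ionized — well under 5%, approximation valid.
pH = −log(1.36 × 10^-5) = 4.87

pH = 4.87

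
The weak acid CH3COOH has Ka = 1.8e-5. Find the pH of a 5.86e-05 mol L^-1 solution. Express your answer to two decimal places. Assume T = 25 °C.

CH3COOH ⇌ CH3COO- + H+
From the ICE table, Ka = [H+]²/(5.86e-05 − [H+]) = 1.8 × 10^-5.
Here C₀/Ka ≈ 3.26, so the small-[H+] approximation fails. Use the quadratic:
[H+] = [−1.8e-05 + √(1.8e-05² + 4.22e-09)]/2 = 2.47 × 10^-5 M
pH = −log[H+] = −log(2.47 × 10^-5) = 4.61

pH = 4.61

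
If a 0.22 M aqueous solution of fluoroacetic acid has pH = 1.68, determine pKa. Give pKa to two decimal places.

[H+] = 10^(-1.68) = 2.09 × 10^-2 M
At equilibrium [HA] = 0.22 − 2.09 × 10^-2 = 1.99 × 10^-1 M
Ka = [H+][A-]/[HA] = (2.09 × 10^-2)² / 1.99 × 10^-1 = 2.20 × 10^-3
pKa = -log(2.20 × 10^-3) = 2.66

pKa = 2.66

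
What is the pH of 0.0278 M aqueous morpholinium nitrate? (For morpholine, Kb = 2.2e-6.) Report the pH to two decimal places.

C4H8ONH2+ is the conjugate acid of the weak base C4H8ONH.
Ka = Kw/Kb = 1.0×10^-14 / 2.2 × 10^-6 = 4.55 × 10^-9
Let x = [H+] at equilibrium. Ka = x²/(0.0278 − x).
Neglecting x in the denominator: x = √(4.55 × 10^-9 × 0.0278) = 1.12 × 10^-5 M
Check: 0.04% ionized — well under 5%, approximation valid.
pH = −log[H+] = −log(1.12 × 10^-5) = 4.95

pH = 4.95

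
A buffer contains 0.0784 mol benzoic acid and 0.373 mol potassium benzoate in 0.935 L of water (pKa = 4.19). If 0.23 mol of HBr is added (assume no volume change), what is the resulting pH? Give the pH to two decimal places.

Added H+ converts C6H5COO- to C6H5COOH: C6H5COOH → 0.308 mol, C6H5COO- → 0.143 mol.
Henderson–Hasselbalch with mole ratio 0.143/0.308: pH = 4.19 + (-0.333)

pH = 3.86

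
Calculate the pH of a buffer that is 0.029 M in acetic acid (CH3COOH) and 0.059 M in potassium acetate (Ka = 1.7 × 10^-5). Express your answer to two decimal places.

pKa = −log(1.7 × 10^-5) = 4.770
Using pH = pKa + log([base]/[acid]) with [base]/[acid] = 0.059/0.029:
pH = 4.770 + (+0.308) = 5.08

pH = 5.08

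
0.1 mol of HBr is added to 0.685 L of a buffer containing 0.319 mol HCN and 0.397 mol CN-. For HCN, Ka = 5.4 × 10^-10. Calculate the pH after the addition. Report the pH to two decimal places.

After neutralization: n(HCN) = 0.419 mol, n(CN-) = 0.297 mol.
pKa = −log(5.4 × 10^-10) = 9.268
pH = pKa + log(n_CN-/n_HCN) = 9.268 + log(0.297/0.419) = 9.268 + (-0.149)

pH = 9.12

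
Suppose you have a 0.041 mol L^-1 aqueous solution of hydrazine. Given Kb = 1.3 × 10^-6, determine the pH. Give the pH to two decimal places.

N2H4 + H2O ⇌ N2H5+ + OH-
Let x = [OH-] at equilibrium. Kb = x²/(0.041 − x).
Neglecting x in the denominator: x = √(1.3 × 10^-6 × 0.041) = 2.31 × 10^-4 M
pOH = 3.64, so pH = 14.00 − pOH = 10.36

pH = 10.36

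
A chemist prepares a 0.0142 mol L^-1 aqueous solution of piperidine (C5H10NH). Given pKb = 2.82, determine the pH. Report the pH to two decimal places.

C5H10NH + H2O ⇌ C5H10NH2+ + OH-
Kb = 10^(−2.82) = 1.51 × 10^-3
From the ICE table, Kb = x²/(0.0142 − x) = 1.51 × 10^-3.
The 5% rule fails; solving x² + Kb·x − Kb·C₀ = 0 exactly:
x = [−0.00151 + √(0.00151² + 8.58e-05)]/2 = 3.94 × 10^-3 M
pOH = 2.40, so pH = 14.00 − pOH = 11.60

pH = 11.60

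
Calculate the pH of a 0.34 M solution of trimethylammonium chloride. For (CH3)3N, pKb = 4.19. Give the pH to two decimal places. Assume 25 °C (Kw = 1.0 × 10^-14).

(CH3)3NH+ is the conjugate acid of the weak base (CH3)3N.
Kb = 10^(−4.19) = 6.46 × 10^-5
Ka = Kw/Kb = 1.0×10^-14 / 6.46 × 10^-5 = 1.55 × 10^-10
Let x = [H+] at equilibrium. Ka = x²/(0.34 − x).
Assume x ≪ 0.34: x ≈ √(1.55 × 10^-10 × 0.34) = 7.26 × 10^-6 M
Check: 0.0021% ionized — well under 5%, approximation valid.
pH = −log(7.26 × 10^-6) = 5.14

pH = 5.14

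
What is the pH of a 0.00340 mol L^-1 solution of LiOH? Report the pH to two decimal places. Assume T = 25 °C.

LiOH is a strong base; [OH-] = 0.0034 M.
pOH = -log(0.0034) = 2.47
pH = 14.00 - 2.47 = 11.53

pH = 11.53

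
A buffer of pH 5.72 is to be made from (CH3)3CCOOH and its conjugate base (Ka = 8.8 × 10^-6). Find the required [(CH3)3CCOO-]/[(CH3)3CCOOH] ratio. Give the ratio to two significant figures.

pKa = -log(8.8 × 10^-6) = 5.056
pH = pKa + log(r) ⇒ log(r) = 5.72 − 5.056 = +0.664
r = [(CH3)3CCOO-]/[(CH3)3CCOOH] = 10^(+0.664) = 4.61

ratio = 4.6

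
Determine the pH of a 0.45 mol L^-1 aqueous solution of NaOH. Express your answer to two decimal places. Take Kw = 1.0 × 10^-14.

NaOH is a strong base; [OH-] = 0.45 M.
pOH = -log(0.45) = 0.35
pH = 14.00 - 0.35 = 13.65

pH = 13.65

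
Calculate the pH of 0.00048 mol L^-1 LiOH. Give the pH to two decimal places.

pH = 10.68

LiOH is a strong base; [OH-] = 0.00048 M.
pOH = -log(0.00048) = 3.32
pH = 14.00 - 3.32 = 10.68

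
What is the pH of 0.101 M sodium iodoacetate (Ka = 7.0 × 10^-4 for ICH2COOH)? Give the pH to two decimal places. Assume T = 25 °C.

pH = 8.08

ICH2COO- is the conjugate base of the weak acid ICH2COOH.
Kb = Kw/Ka = 1.0×10^-14 / 7.0 × 10^-4 = 1.43 × 10^-11
Kb = [OH-]²/(0.101 − [OH-]) = 1.43 × 10^-11
Since Kb ≪ C₀, [OH-] ≈ √(Kb·C₀) = 1.20 × 10^-6 M.
pOH = −log(1.20 × 10^-6) = 5.92; pH = 14.00 − 5.92 = 8.08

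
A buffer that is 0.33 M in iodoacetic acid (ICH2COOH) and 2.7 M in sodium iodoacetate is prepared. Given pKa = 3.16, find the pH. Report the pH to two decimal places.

pH = 4.07

pH = pKa + log([A⁻]/[HA]) = 3.16 + log(2.7/0.33)
pH = 3.16 + (+0.913) = 4.07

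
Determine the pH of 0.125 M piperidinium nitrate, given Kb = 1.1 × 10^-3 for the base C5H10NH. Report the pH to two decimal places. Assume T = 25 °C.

C5H10NH2+ is the conjugate acid of the weak base C5H10NH.
Ka = Kw/Kb = 1.0×10^-14 / 1.1 × 10^-3 = 9.09 × 10^-12
From the ICE table, Ka = x²/(0.125 − x) = 9.09 × 10^-12.
Assume x ≪ 0.125: x ≈ √(9.09 × 10^-12 × 0.125) = 1.07 × 10^-6 M
pH = −log(1.07 × 10^-6) = 5.97

pH = 5.97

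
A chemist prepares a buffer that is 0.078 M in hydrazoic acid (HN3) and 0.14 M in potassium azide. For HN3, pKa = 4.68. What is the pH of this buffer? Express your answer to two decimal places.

Using pH = pKa + log([base]/[acid]) with [base]/[acid] = 0.14/0.078:
pH = 4.68 + (+0.254) = 4.93

pH = 4.93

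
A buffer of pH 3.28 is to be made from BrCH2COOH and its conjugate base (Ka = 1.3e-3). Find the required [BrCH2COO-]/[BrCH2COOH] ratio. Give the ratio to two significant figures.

ratio = 2.5

pKa = -log(1.3 × 10^-3) = 2.886
pH = pKa + log(r) ⇒ log(r) = 3.28 − 2.886 = +0.394
r = [BrCH2COO-]/[BrCH2COOH] = 10^(+0.394) = 2.48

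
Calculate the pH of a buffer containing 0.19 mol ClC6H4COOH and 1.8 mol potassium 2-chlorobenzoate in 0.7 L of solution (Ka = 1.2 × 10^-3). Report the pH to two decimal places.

pH = 3.90

pKa = −log(1.2 × 10^-3) = 2.921
Henderson–Hasselbalch: pH = pKa + log([ClC6H4COO-]/[ClC6H4COOH]) = 2.921 + log(1.8/0.19)
pH = 2.921 + (+0.977) = 3.90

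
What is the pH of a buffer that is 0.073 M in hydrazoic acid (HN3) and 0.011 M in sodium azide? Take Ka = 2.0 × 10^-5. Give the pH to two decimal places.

pKa = −log(2.0 × 10^-5) = 4.699
Using pH = pKa + log([base]/[acid]) with [base]/[acid] = 0.011/0.073:
pH = 4.699 + (-0.822) = 3.88

pH = 3.88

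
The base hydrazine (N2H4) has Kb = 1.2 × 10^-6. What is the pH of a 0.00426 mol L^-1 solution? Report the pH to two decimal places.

N2H4 + H2O ⇌ N2H5+ + OH-
Kb = x²/(0.00426 − x) = 1.2 × 10^-6
Since Kb ≪ C₀, x ≈ √(Kb·C₀) = 7.15 × 10^-5 M.
(x/C₀ = 1.7% < 5%, so the approximation holds.)
pOH = −log(7.15 × 10^-5) = 4.15; pH = 14.00 − 4.15 = 9.85

pH = 9.85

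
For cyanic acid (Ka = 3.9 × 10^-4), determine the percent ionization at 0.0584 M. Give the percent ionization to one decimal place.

HOCN ⇌ OCN- + H+; let x = [H+] at equilibrium.
Ka = x²/(C₀ − x); solving the quadratic gives x = 4.58 × 10^-3 M.
% ionization = x/C₀ × 100% = 4.58 × 10^-3/0.0584 × 100% = 7.8%

7.8%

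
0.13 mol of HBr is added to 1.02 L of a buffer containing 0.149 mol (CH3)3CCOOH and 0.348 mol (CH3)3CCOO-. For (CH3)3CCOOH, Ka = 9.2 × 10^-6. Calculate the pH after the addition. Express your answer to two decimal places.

pH = 4.93

After neutralization: n((CH3)3CCOOH) = 0.279 mol, n((CH3)3CCOO-) = 0.218 mol.
pKa = −log(9.2 × 10^-6) = 5.036
Henderson–Hasselbalch with mole ratio 0.218/0.279: pH = 5.036 + (-0.107)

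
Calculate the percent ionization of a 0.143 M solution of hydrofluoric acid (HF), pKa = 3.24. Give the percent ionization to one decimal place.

6.1%

HF ⇌ F- + H+; let x = [H+] at equilibrium.
Ka = 10^(−3.24) = 5.75 × 10^-4
Solve x² + 0.000575x − 8.22e-05 = 0 → x = 8.78 × 10^-3 M
Fraction ionized = 8.78 × 10^-3 / 0.143 = 0.0614 → 6.1%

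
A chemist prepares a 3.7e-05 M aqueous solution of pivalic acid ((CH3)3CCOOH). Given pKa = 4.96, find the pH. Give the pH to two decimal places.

pH = 4.81

(CH3)3CCOOH ⇌ (CH3)3CCOO- + H+
Ka = 10^(−4.96) = 1.10 × 10^-5
From the ICE table, Ka = x²/(3.7e-05 − x) = 1.10 × 10^-5.
x is not negligible relative to C₀; solve x² + 1.1e-05·x − 4.07e-10 = 0.
x = [−1.1e-05 + √(1.1e-05² + 1.63e-09)]/2 = 1.54 × 10^-5 M
pH = −log(1.54 × 10^-5) = 4.81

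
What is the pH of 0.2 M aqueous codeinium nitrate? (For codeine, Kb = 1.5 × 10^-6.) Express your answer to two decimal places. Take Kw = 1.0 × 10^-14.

C18H22NO3+ is the conjugate acid of the weak base C18H21NO3.
Ka = Kw/Kb = 1.0×10^-14 / 1.5 × 10^-6 = 6.67 × 10^-9
Ka = x²/(0.2 − x) = 6.67 × 10^-9
Since Ka ≪ C₀, x ≈ √(Ka·C₀) = 3.65 × 10^-5 M.
pH = −log(3.65 × 10^-5) = 4.44

pH = 4.44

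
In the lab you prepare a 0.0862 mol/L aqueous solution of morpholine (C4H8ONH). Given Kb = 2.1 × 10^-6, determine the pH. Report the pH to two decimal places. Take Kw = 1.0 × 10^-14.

C4H8ONH + H2O ⇌ C4H8ONH2+ + OH-
Let x = [OH-] at equilibrium. Kb = x²/(0.0862 − x).
Assume x ≪ 0.0862: x ≈ √(2.1 × 10^-6 × 0.0862) = 4.25 × 10^-4 M
(x/C₀ = 0.49% < 5%, so the approximation holds.)
pOH = 3.37, so pH = 14.00 − pOH = 10.63

pH = 10.63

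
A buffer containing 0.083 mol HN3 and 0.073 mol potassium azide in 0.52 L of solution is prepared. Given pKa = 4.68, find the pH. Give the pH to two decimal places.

pH = 4.62

pH = pKa + log([A⁻]/[HA]) = 4.68 + log(0.073/0.083)
pH = 4.68 + (-0.056) = 4.62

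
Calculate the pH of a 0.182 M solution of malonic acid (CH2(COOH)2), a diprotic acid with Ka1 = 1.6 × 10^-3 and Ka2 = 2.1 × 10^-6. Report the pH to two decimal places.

pH = 1.79

Since Ka1 ≫ Ka2, the first ionization dominates [H+].
Ka1 = x²/(0.182 − x) = 1.6 × 10^-3
Solving the quadratic: x = (−Ka1 + √(Ka1² + 4·Ka1·C₀))/2 = 1.63 × 10^-2 M
pH = −log(1.63 × 10^-2) = 1.79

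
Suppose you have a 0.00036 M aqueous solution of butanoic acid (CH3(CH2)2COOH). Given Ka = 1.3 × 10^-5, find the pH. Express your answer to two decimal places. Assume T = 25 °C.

pH = 4.21

CH3(CH2)2COOH ⇌ CH3(CH2)2COO- + H+
Ka = [H+]²/(0.00036 − [H+]) = 1.3 × 10^-5
[H+] is not negligible relative to C₀; solve [H+]² + 1.3e-05·[H+] − 4.68e-09 = 0.
[H+] = [−1.3e-05 + √(1.3e-05² + 1.87e-08)]/2 = 6.22 × 10^-5 M
pH = −log[H+] = −log(6.22 × 10^-5) = 4.21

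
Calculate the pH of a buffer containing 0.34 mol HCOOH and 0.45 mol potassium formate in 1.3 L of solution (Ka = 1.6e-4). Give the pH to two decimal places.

pKa = −log(1.6 × 10^-4) = 3.796
Henderson–Hasselbalch: pH = pKa + log([HCOO-]/[HCOOH]) = 3.796 + log(0.45/0.34)
pH = 3.796 + (+0.122) = 3.92

pH = 3.92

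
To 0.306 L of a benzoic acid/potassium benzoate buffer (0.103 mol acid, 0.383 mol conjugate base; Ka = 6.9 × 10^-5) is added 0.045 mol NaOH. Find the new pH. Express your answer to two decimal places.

pH = 5.03

After neutralization: n(C6H5COOH) = 0.058 mol, n(C6H5COO-) = 0.428 mol.
pKa = −log(6.9 × 10^-5) = 4.161
pH = pKa + log(n_C6H5COO-/n_C6H5COOH) = 4.161 + log(0.428/0.058) = 4.161 + (+0.868)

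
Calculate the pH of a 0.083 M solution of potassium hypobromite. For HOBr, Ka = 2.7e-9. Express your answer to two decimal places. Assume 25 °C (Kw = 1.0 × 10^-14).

pH = 10.74

OBr- is the conjugate base of the weak acid HOBr.
Kb = Kw/Ka = 1.0×10^-14 / 2.7 × 10^-9 = 3.70 × 10^-6
Kb = x²/(0.083 − x) = 3.70 × 10^-6
Neglecting x in the denominator: x = √(3.70 × 10^-6 × 0.083) = 5.54 × 10^-4 M
Check: 0.67% ionized — well under 5%, approximation valid.
pOH = 3.26, so pH = 14.00 − pOH = 10.74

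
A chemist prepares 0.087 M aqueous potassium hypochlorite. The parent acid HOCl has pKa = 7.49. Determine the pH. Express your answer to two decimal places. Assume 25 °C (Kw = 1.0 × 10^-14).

OCl- is the conjugate base of the weak acid HOCl.
Ka = 10^(−7.49) = 3.24 × 10^-8
Kb = Kw/Ka = 1.0×10^-14 / 3.24 × 10^-8 = 3.09 × 10^-7
From the ICE table, Kb = [OH-]²/(0.087 − [OH-]) = 3.09 × 10^-7.
Since Kb ≪ C₀, [OH-] ≈ √(Kb·C₀) = 1.64 × 10^-4 M.
Check: 0.19% ionized — well under 5%, approximation valid.
pOH = 3.79, so pH = 14.00 − pOH = 10.21

pH = 10.21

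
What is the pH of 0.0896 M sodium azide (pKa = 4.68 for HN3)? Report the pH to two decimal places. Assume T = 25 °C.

pH = 8.82

N3- is the conjugate base of the weak acid HN3.
Ka = 10^(−4.68) = 2.09 × 10^-5
Kb = Kw/Ka = 1.0×10^-14 / 2.09 × 10^-5 = 4.78 × 10^-10
From the ICE table, Kb = [OH-]²/(0.0896 − [OH-]) = 4.78 × 10^-10.
Assume [OH-] ≪ 0.0896: [OH-] ≈ √(4.78 × 10^-10 × 0.0896) = 6.54 × 10^-6 M
pOH = 5.18, so pH = 14.00 − pOH = 8.82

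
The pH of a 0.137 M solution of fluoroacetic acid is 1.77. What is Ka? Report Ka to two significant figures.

[H+] = 10^(-1.77) = 1.70 × 10^-2 M
At equilibrium [HA] = 0.137 − 1.70 × 10^-2 = 1.20 × 10^-1 M
Ka = [H+][A-]/[HA] = (1.70 × 10^-2)² / 1.20 × 10^-1 = 2.4 × 10^-3

Ka = 2.4 × 10^-3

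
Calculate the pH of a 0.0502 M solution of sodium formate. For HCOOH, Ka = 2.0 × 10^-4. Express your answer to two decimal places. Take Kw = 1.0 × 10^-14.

pH = 8.20

HCOO- is the conjugate base of the weak acid HCOOH.
Kb = Kw/Ka = 1.0×10^-14 / 2.0 × 10^-4 = 5.00 × 10^-11
Kb = x²/(0.0502 − x) = 5.00 × 10^-11
Since Kb ≪ C₀, x ≈ √(Kb·C₀) = 1.58 × 10^-6 M.
Check: 0.0032% ionized — well under 5%, approximation valid.
pOH = 5.80, so pH = 14.00 − pOH = 8.20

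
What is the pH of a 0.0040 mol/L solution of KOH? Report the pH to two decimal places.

pH = 11.60

KOH is a strong base; [OH-] = 0.004 M.
pOH = -log(0.004) = 2.40
pH = 14.00 - 2.40 = 11.60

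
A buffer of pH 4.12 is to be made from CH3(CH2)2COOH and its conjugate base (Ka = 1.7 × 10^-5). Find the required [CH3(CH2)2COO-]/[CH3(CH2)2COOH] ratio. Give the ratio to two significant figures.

ratio = 0.22

pKa = -log(1.7 × 10^-5) = 4.770
pH = pKa + log(r) ⇒ log(r) = 4.12 − 4.770 = -0.650
r = [CH3(CH2)2COO-]/[CH3(CH2)2COOH] = 10^(-0.650) = 0.224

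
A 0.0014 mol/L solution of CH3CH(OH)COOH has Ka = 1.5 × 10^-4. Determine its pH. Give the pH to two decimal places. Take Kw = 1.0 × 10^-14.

CH3CH(OH)COOH ⇌ CH3CH(OH)COO- + H+
From the ICE table, Ka = x²/(0.0014 − x) = 1.5 × 10^-4.
Here C₀/Ka ≈ 9.33, so the small-x approximation fails. Use the quadratic:
x = [−0.00015 + √(0.00015² + 8.4e-07)]/2 = 3.89 × 10^-4 M
pH = −log[H+] = −log(3.89 × 10^-4) = 3.41

pH = 3.41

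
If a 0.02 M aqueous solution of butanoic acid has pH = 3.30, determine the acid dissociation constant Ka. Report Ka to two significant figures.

Ka = 1.3 × 10^-5

[H+] = 10^(-3.30) = 5.01 × 10^-4 M
At equilibrium [HA] = 0.02 − 5.01 × 10^-4 = 1.95 × 10^-2 M
Ka = [H+][A-]/[HA] = (5.01 × 10^-4)² / 1.95 × 10^-2 = 1.3 × 10^-5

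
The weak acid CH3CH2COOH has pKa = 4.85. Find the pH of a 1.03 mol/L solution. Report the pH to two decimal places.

pH = 2.42

CH3CH2COOH ⇌ CH3CH2COO- + H+
Ka = 10^(−4.85) = 1.41 × 10^-5
Ka = [H+]²/(1.03 − [H+]) = 1.41 × 10^-5
Neglecting [H+] in the denominator: [H+] = √(1.41 × 10^-5 × 1.03) = 3.81 × 10^-3 M
([H+]/C₀ = 0.37% < 5%, so the approximation holds.)
pH = −log[H+] = −log(3.81 × 10^-3) = 2.42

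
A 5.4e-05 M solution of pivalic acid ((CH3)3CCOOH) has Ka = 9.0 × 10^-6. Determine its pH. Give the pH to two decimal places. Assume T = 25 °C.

pH = 4.74

(CH3)3CCOOH ⇌ (CH3)3CCOO- + H+
Ka = [H+]²/(5.4e-05 − [H+]) = 9.0 × 10^-6
[H+] is not negligible relative to C₀; solve [H+]² + 9e-06·[H+] − 4.86e-10 = 0.
[H+] = [−9e-06 + √(9e-06² + 1.94e-09)]/2 = 1.80 × 10^-5 M
pH = −log[H+] = −log(1.80 × 10^-5) = 4.74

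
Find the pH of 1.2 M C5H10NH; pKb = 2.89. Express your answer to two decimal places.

C5H10NH + H2O ⇌ C5H10NH2+ + OH-
Kb = 10^(−2.89) = 1.29 × 10^-3
Let x = [OH-] at equilibrium. Kb = x²/(1.2 − x).
Neglecting x in the denominator: x = √(1.29 × 10^-3 × 1.2) = 3.93 × 10^-2 M
(x/C₀ = 3.3% < 5%, so the approximation holds.)
pOH = −log(3.93 × 10^-2) = 1.41; pH = 14.00 − 1.41 = 12.59

pH = 12.59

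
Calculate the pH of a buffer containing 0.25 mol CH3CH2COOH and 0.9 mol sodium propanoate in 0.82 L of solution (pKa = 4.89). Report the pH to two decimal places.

pH = 5.45

Henderson–Hasselbalch: pH = pKa + log([CH3CH2COO-]/[CH3CH2COOH]) = 4.89 + log(0.9/0.25)
pH = 4.89 + (+0.556) = 5.45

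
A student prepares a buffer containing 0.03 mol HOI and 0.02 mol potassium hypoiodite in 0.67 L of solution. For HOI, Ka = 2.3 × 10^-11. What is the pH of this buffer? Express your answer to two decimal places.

pH = 10.46

pKa = −log(2.3 × 10^-11) = 10.638
Using pH = pKa + log([base]/[acid]) with [base]/[acid] = 0.02/0.03:
pH = 10.638 + (-0.176) = 10.46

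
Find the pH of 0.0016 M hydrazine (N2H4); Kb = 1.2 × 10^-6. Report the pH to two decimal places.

N2H4 + H2O ⇌ N2H5+ + OH-
From the ICE table, Kb = x²/(0.0016 − x) = 1.2 × 10^-6.
Since Kb ≪ C₀, x ≈ √(Kb·C₀) = 4.38 × 10^-5 M.
(x/C₀ = 2.7% < 5%, so the approximation holds.)
pOH = 4.36, so pH = 14.00 − pOH = 9.64

pH = 9.64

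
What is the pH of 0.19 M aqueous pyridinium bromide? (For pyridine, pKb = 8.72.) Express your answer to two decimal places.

pH = 3.00

C5H5NH+ is the conjugate acid of the weak base C5H5N.
Kb = 10^(−8.72) = 1.91 × 10^-9
Ka = Kw/Kb = 1.0×10^-14 / 1.91 × 10^-9 = 5.24 × 10^-6
Let x = [H+] at equilibrium. Ka = x²/(0.19 − x).
Since Ka ≪ C₀, x ≈ √(Ka·C₀) = 9.98 × 10^-4 M.
pH = −log(9.98 × 10^-4) = 3.00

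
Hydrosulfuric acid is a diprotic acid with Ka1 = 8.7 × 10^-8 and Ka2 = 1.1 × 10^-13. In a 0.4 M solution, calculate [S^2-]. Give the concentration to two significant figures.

1.1 × 10^-13 M

First ionization gives [H+] ≈ [HS-] = 1.87 × 10^-4 M.
Second step: Ka2 = [H+][S^2-]/[HS-] ≈ [S^2-] (since [H+] ≈ [HS-]).
So [S^2-] ≈ Ka2.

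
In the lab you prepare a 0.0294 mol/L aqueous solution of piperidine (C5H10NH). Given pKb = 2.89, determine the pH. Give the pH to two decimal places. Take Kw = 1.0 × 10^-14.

C5H10NH + H2O ⇌ C5H10NH2+ + OH-
Kb = 10^(−2.89) = 1.29 × 10^-3
Kb = x²/(0.0294 − x) = 1.29 × 10^-3
The 5% rule fails; solving x² + Kb·x − Kb·C₀ = 0 exactly:
x = [−0.00129 + √(0.00129² + 0.000152)]/2 = 5.55 × 10^-3 M
pOH = −log(5.55 × 10^-3) = 2.26; pH = 14.00 − 2.26 = 11.74

pH = 11.74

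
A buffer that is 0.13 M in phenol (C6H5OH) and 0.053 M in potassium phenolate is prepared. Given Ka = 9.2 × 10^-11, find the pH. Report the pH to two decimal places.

pKa = −log(9.2 × 10^-11) = 10.036
pH = pKa + log([A⁻]/[HA]) = 10.036 + log(0.053/0.13)
pH = 10.036 + (-0.390) = 9.65

pH = 9.65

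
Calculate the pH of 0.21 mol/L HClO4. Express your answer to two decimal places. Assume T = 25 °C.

HClO4 is a strong acid and dissociates completely, so [H+] = 0.21 M.
pH = -log(0.21) = 0.68

pH = 0.68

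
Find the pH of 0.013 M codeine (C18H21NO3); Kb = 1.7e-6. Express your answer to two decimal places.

pH = 10.17

C18H21NO3 + H2O ⇌ C18H22NO3+ + OH-
Kb = [OH-]²/(0.013 − [OH-]) = 1.7 × 10^-6
Assume [OH-] ≪ 0.013: [OH-] ≈ √(1.7 × 10^-6 × 0.013) = 1.49 × 10^-4 M
pOH = −log(1.49 × 10^-4) = 3.83; pH = 14.00 − 3.83 = 10.17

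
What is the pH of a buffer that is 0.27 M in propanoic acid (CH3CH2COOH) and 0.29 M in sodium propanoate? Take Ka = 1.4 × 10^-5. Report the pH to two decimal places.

pH = 4.88

pKa = −log(1.4 × 10^-5) = 4.854
Using pH = pKa + log([base]/[acid]) with [base]/[acid] = 0.29/0.27:
pH = 4.854 + (+0.031) = 4.88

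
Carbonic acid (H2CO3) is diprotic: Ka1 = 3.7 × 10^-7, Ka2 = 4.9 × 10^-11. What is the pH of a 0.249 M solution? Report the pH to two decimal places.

Ka1 ≫ Ka2, so treat the first dissociation as the only significant source of H+.
Ka1 = x²/(0.249 − x) = 3.7 × 10^-7
x ≈ √(3.7 × 10^-7 × 0.249) = 3.04 × 10^-4 M
pH = −log(3.04 × 10^-4) = 3.52

pH = 3.52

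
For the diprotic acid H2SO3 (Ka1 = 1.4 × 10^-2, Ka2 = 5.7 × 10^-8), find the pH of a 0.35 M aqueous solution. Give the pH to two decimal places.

pH = 1.20

Since Ka1 ≫ Ka2, the first ionization dominates [H+].
Ka1 = x²/(0.35 − x) = 1.4 × 10^-2
Solving the quadratic: x = (−Ka1 + √(Ka1² + 4·Ka1·C₀))/2 = 6.33 × 10^-2 M
pH = −log(6.33 × 10^-2) = 1.20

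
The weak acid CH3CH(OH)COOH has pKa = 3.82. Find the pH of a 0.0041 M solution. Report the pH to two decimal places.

CH3CH(OH)COOH ⇌ CH3CH(OH)COO- + H+
Ka = 10^(−3.82) = 1.51 × 10^-4
Ka = x²/(0.0041 − x) = 1.51 × 10^-4
Here C₀/Ka ≈ 27.2, so the small-x approximation fails. Use the quadratic:
x = (−Ka + √(Ka² + 4·Ka·C₀))/2 = 7.15 × 10^-4 M
pH = −log(7.15 × 10^-4) = 3.15

pH = 3.15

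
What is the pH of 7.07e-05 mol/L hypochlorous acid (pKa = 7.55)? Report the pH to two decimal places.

HOCl ⇌ OCl- + H+
Ka = 10^(−7.55) = 2.82 × 10^-8
From the ICE table, Ka = [H+]²/(7.07e-05 − [H+]) = 2.82 × 10^-8.
Neglecting [H+] in the denominator: [H+] = √(2.82 × 10^-8 × 7.07e-05) = 1.41 × 10^-6 M
pH = −log(1.41 × 10^-6) = 5.85

pH = 5.85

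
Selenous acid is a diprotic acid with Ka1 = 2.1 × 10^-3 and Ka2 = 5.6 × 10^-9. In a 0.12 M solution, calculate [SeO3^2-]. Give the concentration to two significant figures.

5.6 × 10^-9 M

First ionization gives [H+] ≈ [HSeO3-] = 1.49 × 10^-2 M.
Second step: Ka2 = [H+][SeO3^2-]/[HSeO3-] ≈ [SeO3^2-] (since [H+] ≈ [HSeO3-]).
So [SeO3^2-] ≈ Ka2.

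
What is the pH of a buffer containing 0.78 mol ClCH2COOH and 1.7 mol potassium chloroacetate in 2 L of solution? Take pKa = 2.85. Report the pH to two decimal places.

Henderson–Hasselbalch: pH = pKa + log([ClCH2COO-]/[ClCH2COOH]) = 2.85 + log(1.7/0.78)
pH = 2.85 + (+0.338) = 3.19

pH = 3.19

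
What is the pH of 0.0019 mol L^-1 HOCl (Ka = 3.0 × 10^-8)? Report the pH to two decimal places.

HOCl ⇌ OCl- + H+
Let x = [H+] at equilibrium. Ka = x²/(0.0019 − x).
Neglecting x in the denominator: x = √(3.0 × 10^-8 × 0.0019) = 7.55 × 10^-6 M
(x/C₀ = 0.4% < 5%, so the approximation holds.)
pH = −log(7.55 × 10^-6) = 5.12

pH = 5.12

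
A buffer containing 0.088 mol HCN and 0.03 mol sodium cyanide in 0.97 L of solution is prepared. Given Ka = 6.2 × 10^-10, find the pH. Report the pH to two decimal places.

pKa = −log(6.2 × 10^-10) = 9.208
pH = pKa + log([A⁻]/[HA]) = 9.208 + log(0.03/0.088)
pH = 9.208 + (-0.467) = 8.74

pH = 8.74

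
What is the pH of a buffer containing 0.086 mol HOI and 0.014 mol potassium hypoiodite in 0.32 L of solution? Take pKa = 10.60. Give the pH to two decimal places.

pH = 9.81

Using pH = pKa + log([base]/[acid]) with [base]/[acid] = 0.014/0.086:
pH = 10.60 + (-0.788) = 9.81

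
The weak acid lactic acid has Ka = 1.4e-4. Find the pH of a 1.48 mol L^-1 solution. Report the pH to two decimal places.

CH3CH(OH)COOH ⇌ CH3CH(OH)COO- + H+
From the ICE table, Ka = x²/(1.48 − x) = 1.4 × 10^-4.
Neglecting x in the denominator: x = √(1.4 × 10^-4 × 1.48) = 1.44 × 10^-2 M
pH = −log[H+] = −log(1.44 × 10^-2) = 1.84

pH = 1.84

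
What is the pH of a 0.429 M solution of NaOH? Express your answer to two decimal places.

NaOH is a strong base; [OH-] = 0.429 M.
pOH = -log(0.429) = 0.37
pH = 14.00 - 0.37 = 13.63

pH = 13.63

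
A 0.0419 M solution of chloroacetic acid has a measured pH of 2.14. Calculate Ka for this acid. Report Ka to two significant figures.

Ka = 1.5 × 10^-3

[H+] = 10^(-2.14) = 7.24 × 10^-3 M
At equilibrium [HA] = 0.0419 − 7.24 × 10^-3 = 3.47 × 10^-2 M
Ka = [H+][A-]/[HA] = (7.24 × 10^-3)² / 3.47 × 10^-2 = 1.5 × 10^-3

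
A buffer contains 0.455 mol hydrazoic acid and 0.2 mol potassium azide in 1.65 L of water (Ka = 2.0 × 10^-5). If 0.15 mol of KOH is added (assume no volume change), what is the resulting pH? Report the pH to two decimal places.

pH = 4.76

After neutralization: n(HN3) = 0.305 mol, n(N3-) = 0.35 mol.
pKa = −log(2.0 × 10^-5) = 4.699
pH = pKa + log([A⁻]/[HA]) = 4.699 + log(0.35/0.305) = 4.699 +0.060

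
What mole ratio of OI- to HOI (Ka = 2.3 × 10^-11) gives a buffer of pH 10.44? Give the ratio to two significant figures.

ratio = 0.63

pKa = -log(2.3 × 10^-11) = 10.638
pH = pKa + log(r) ⇒ log(r) = 10.44 − 10.638 = -0.198
r = [OI-]/[HOI] = 10^(-0.198) = 0.634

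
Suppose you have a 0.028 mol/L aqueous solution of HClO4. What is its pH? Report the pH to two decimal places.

pH = 1.55

HClO4 is a strong acid and dissociates completely, so [H+] = 0.028 M.
pH = -log(0.028) = 1.55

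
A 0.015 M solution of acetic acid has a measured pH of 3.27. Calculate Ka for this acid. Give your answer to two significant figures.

[H+] = 10^(-3.27) = 5.37 × 10^-4 M
At equilibrium [HA] = 0.015 − 5.37 × 10^-4 = 1.45 × 10^-2 M
Ka = [H+][A-]/[HA] = (5.37 × 10^-4)² / 1.45 × 10^-2 = 2.0 × 10^-5

Ka = 2.0 × 10^-5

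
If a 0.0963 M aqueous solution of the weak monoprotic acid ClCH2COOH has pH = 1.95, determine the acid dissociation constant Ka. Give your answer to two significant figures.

Ka = 1.5 × 10^-3

[H+] = 10^(-1.95) = 1.12 × 10^-2 M
At equilibrium [HA] = 0.0963 − 1.12 × 10^-2 = 8.51 × 10^-2 M
Ka = [H+][A-]/[HA] = (1.12 × 10^-2)² / 8.51 × 10^-2 = 1.5 × 10^-3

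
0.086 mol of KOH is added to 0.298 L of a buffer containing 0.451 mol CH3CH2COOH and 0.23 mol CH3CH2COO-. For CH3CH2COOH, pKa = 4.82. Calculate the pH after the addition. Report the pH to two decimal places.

After neutralization: n(CH3CH2COOH) = 0.365 mol, n(CH3CH2COO-) = 0.316 mol.
pH = pKa + log(n_CH3CH2COO-/n_CH3CH2COOH) = 4.82 + log(0.316/0.365) = 4.82 + (-0.063)

pH = 4.76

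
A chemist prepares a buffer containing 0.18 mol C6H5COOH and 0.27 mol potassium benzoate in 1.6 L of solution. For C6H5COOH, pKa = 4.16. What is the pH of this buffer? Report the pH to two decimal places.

pH = 4.34

Using pH = pKa + log([base]/[acid]) with [base]/[acid] = 0.27/0.18:
pH = 4.16 + (+0.176) = 4.34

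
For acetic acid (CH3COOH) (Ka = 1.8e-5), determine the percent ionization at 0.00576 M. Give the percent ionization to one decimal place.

CH3COOH ⇌ CH3COO- + H+; let x = [H+] at equilibrium.
Solve x² + 1.8e-05x − 1.04e-07 = 0 → x = 3.13 × 10^-4 M
Fraction ionized = 3.13 × 10^-4 / 0.00576 = 0.0543 → 5.4%

5.4%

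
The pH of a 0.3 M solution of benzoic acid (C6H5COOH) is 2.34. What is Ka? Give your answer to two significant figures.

Ka = 7.1 × 10^-5

[H+] = 10^(-2.34) = 4.57 × 10^-3 M
At equilibrium [HA] = 0.3 − 4.57 × 10^-3 = 2.95 × 10^-1 M
Ka = [H+][A-]/[HA] = (4.57 × 10^-3)² / 2.95 × 10^-1 = 7.1 × 10^-5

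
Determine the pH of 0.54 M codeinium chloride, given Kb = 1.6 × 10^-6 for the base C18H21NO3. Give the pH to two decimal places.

pH = 4.24

C18H22NO3+ is the conjugate acid of the weak base C18H21NO3.
Ka = Kw/Kb = 1.0×10^-14 / 1.6 × 10^-6 = 6.25 × 10^-9
Ka = x²/(0.54 − x) = 6.25 × 10^-9
Neglecting x in the denominator: x = √(6.25 × 10^-9 × 0.54) = 5.81 × 10^-5 M
(x/C₀ = 0.011% < 5%, so the approximation holds.)
pH = −log(5.81 × 10^-5) = 4.24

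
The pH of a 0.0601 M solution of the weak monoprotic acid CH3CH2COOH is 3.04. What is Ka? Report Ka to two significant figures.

Ka = 1.4 × 10^-5

[H+] = 10^(-3.04) = 9.12 × 10^-4 M
At equilibrium [HA] = 0.0601 − 9.12 × 10^-4 = 5.92 × 10^-2 M
Ka = [H+][A-]/[HA] = (9.12 × 10^-4)² / 5.92 × 10^-2 = 1.4 × 10^-5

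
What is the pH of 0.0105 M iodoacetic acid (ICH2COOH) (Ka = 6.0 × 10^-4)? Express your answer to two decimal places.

ICH2COOH ⇌ ICH2COO- + H+
Let x = [H+] at equilibrium. Ka = x²/(0.0105 − x).
The 5% rule fails; solving x² + Ka·x − Ka·C₀ = 0 exactly:
x = [−0.0006 + √(0.0006² + 2.52e-05)]/2 = 2.23 × 10^-3 M
pH = −log[H+] = −log(2.23 × 10^-3) = 2.65

pH = 2.65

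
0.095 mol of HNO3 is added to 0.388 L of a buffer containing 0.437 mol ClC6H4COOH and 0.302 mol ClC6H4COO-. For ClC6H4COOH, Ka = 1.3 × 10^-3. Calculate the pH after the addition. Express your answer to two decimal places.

pH = 2.48

Added H+ converts ClC6H4COO- to ClC6H4COOH: ClC6H4COOH → 0.532 mol, ClC6H4COO- → 0.207 mol.
pKa = −log(1.3 × 10^-3) = 2.886
pH = pKa + log(n_ClC6H4COO-/n_ClC6H4COOH) = 2.886 + log(0.207/0.532) = 2.886 + (-0.410)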